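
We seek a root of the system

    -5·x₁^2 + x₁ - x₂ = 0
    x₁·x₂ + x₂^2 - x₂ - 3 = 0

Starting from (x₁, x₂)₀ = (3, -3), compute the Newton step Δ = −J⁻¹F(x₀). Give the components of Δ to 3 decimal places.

(-1.381, 1.035)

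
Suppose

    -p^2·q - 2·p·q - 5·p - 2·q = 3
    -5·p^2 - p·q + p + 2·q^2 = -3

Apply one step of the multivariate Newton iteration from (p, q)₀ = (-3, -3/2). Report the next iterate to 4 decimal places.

(-1.5499, -0.7903)

At (-3, -3/2): F = (19.5000, -45.0000).
Jacobian J = [[-2·p·q - 2·q - 5, -p^2 - 2·p - 2], [-10·p - q + 1, -p + 4·q]].
At the point, J = [[-11.0000, -5.0000], [32.5000, -3.0000]] (det J = 195.5000).
Solving J·Δ = −F gives Δ = (1.4501, 0.7097).
Then the next iterate is (p, q)₁ = (-1.5499, -0.7903).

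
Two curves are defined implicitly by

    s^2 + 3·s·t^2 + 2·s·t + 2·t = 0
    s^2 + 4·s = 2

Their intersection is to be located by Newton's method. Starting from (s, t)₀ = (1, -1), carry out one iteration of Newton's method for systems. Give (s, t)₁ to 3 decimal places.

(0.500, -1.750)

At (1, -1): F = (0.000, 3.000).
Jacobian J = [[2·s + 3·t^2 + 2·t, 6·s·t + 2·s + 2], [2·s + 4, 0]].
At the point, J = [[3.000, -2.000], [6.000, 0.000]] (det J = 12.000).
Solving J·Δ = −F gives Δ = (-0.500, -0.750).
Then the next iterate is (s, t)₁ = (0.500, -1.750).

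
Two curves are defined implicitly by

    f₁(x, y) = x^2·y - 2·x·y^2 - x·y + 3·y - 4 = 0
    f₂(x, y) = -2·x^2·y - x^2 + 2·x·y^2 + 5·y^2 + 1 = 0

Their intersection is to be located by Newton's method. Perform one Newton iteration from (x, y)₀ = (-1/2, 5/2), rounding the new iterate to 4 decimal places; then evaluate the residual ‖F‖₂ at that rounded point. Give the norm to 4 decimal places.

At (-1/2, 5/2): F = (11.6250, 24.5000).
Jacobian J = [[2·x·y - 2·y^2 - y, x^2 - 4·x·y - x + 3], [-4·x·y - 2·x + 2·y^2, -2·x^2 + 4·x·y + 10·y]].
At the point, J = [[-17.5000, 8.7500], [18.5000, 19.5000]] (det J = -503.1250).
Solving J·Δ = −F gives Δ = (0.0245, -1.2796).
Then the next iterate is (x, y)₁ = (-0.4755, 1.2204).
Re-evaluating at (-0.4755, 1.2204): F = (1.933830, 6.252518), so ‖F‖₂ = 6.5447.

6.5447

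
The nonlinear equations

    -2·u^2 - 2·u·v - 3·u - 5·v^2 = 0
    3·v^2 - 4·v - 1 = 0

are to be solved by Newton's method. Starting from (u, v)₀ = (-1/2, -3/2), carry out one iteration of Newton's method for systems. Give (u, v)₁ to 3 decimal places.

At (-1/2, -3/2): F = (-11.750, 11.750).
Jacobian J = [[-4·u - 2·v - 3, -2·u - 10·v], [0, 6·v - 4]].
At the point, J = [[2.000, 16.000], [0.000, -13.000]] (det J = -26.000).
Solving J·Δ = −F gives Δ = (-1.356, 0.904).
Then the next iterate is (u, v)₁ = (-1.856, -0.596).

(-1.856, -0.596)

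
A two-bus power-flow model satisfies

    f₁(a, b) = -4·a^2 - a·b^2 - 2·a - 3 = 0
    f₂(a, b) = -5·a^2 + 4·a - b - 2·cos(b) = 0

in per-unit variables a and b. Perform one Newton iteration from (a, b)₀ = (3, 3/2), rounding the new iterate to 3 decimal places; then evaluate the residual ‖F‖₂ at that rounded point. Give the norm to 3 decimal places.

18.780

At (3, 3/2): F = (-51.750, -34.64147).
Jacobian J = [[-8·a - b^2 - 2, -2·a·b], [-10·a + 4, 2·sin(b) - 1]].
At the point, J = [[-28.250, -9.000], [-26.000, 0.99499]] (det J = -262.10847).
Solving J·Δ = −F gives Δ = (-1.386, -1.400).
Then the next iterate is (a, b)₁ = (1.614, 0.100).
Re-evaluating at (1.614, 0.100): F = (-16.66412, -8.65899), so ‖F‖₂ = 18.780.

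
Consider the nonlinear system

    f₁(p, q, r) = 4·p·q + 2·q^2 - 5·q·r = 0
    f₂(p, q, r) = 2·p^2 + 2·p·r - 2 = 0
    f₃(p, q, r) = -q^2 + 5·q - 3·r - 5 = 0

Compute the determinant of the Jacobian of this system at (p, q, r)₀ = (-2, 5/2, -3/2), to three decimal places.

-313.500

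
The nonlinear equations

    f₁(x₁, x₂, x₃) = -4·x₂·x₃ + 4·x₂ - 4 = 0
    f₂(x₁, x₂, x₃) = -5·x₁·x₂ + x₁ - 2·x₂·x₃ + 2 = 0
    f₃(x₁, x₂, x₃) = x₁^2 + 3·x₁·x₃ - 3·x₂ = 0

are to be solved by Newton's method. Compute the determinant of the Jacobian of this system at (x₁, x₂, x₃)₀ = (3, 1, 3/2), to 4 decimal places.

J = [[0, -4·x₃ + 4, -4·x₂], [-5·x₂ + 1, -5·x₁ - 2·x₃, -2·x₂], [2·x₁ + 3·x₃, -3, 3·x₁]].
At the point, J = [[0.0000, -2.0000, -4.0000], [-4.0000, -18.0000, -2.0000], [10.5000, -3.0000, 9.0000]].
det J = -834.0000.

-834.0000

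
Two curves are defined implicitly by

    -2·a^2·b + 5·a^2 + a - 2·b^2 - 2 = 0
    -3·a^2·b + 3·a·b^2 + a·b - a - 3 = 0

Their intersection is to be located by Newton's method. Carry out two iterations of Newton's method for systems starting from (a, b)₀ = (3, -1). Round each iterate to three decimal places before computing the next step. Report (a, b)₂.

(0.919, -1.057)

At (3, -1): F = (62.000, 27.000).
Jacobian J = [[-4·a·b + 10·a + 1, -2·a^2 - 4·b], [-6·a·b + 3·b^2 + b - 1, -3·a^2 + 6·a·b + a]].
At the point, J = [[43.000, -14.000], [19.000, -42.000]] (det J = -1540.000).
Solving J·Δ = −F gives Δ = (-1.445, -0.011).
Then the next iterate is (a, b)₁ = (1.555, -1.011).
Round to (1.555, -1.011) and repeat: F = (14.49013, 5.97496), J = [[22.83842, -0.79205], [10.48799, -15.13170]].
Δ = (-0.636, -0.046), so (a, b)₂ = (0.919, -1.057).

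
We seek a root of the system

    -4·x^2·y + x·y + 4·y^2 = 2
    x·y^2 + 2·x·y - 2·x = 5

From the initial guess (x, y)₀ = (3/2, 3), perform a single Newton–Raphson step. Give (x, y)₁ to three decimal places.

(1.334, 1.971)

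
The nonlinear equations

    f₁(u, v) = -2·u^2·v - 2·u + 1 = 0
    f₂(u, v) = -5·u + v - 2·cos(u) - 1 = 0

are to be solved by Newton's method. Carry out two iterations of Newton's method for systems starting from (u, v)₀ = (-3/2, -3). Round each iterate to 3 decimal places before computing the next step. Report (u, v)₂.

(-0.553, 0.009)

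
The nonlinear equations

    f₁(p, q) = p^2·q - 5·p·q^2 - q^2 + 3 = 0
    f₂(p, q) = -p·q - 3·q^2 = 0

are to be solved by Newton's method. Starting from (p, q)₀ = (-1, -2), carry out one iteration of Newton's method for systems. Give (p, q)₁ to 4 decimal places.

At (-1, -2): F = (17.0000, -14.0000).
Jacobian J = [[2·p·q - 5·q^2, p^2 - 10·p·q - 2·q], [-q, -p - 6·q]].
At the point, J = [[-16.0000, -15.0000], [2.0000, 13.0000]] (det J = -178.0000).
Solving J·Δ = −F gives Δ = (0.0618, 1.0674).
Then the next iterate is (p, q)₁ = (-0.9382, -0.9326).

(-0.9382, -0.9326)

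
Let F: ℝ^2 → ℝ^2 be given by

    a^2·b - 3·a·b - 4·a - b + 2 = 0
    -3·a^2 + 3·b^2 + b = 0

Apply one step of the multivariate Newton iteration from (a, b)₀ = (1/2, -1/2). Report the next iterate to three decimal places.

At (1/2, -1/2): F = (1.125, -0.500).
Jacobian J = [[2·a·b - 3·b - 4, a^2 - 3·a - 1], [-6·a, 6·b + 1]].
At the point, J = [[-3.000, -2.250], [-3.000, -2.000]] (det J = -0.750).
Solving J·Δ = −F gives Δ = (-4.500, 6.500).
Then the next iterate is (a, b)₁ = (-4.000, 6.000).

(-4.000, 6.000)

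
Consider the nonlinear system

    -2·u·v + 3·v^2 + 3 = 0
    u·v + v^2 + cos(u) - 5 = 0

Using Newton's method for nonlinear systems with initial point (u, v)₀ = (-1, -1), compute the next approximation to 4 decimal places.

At (-1, -1): F = (4.0000, -2.459698).
Jacobian J = [[-2·v, -2·u + 6·v], [v - sin(u), u + 2·v]].
At the point, J = [[2.0000, -4.0000], [-0.158529, -3.0000]] (det J = -6.634116).
Solving J·Δ = −F gives Δ = (-3.2919, -0.6459).
Then the next iterate is (u, v)₁ = (-4.2919, -1.6459).

(-4.2919, -1.6459)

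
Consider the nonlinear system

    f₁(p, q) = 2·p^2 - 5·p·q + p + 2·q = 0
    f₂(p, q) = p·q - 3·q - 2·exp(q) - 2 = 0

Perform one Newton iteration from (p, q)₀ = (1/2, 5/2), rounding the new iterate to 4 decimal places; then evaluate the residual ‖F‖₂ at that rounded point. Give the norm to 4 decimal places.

At (1/2, 5/2): F = (-0.2500, -32.614988).
Jacobian J = [[4·p - 5·q + 1, -5·p + 2], [q, p - 2·exp(q) - 3]].
At the point, J = [[-9.5000, -0.5000], [2.5000, -26.864988]] (det J = 256.467385).
Solving J·Δ = −F gives Δ = (0.0374, -1.2106).
Then the next iterate is (p, q)₁ = (0.5374, 1.2894).
Re-evaluating at (0.5374, 1.2894): F = (0.229180, -12.436492), so ‖F‖₂ = 12.4386.

12.4386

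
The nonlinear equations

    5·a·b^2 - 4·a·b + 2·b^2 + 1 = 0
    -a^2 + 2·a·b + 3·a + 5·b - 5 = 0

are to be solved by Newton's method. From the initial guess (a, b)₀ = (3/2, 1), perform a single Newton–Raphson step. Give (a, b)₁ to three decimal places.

(-0.292, 0.792)

At (3/2, 1): F = (4.500, 5.250).
Jacobian J = [[5·b^2 - 4·b, 10·a·b - 4·a + 4·b], [-2·a + 2·b + 3, 2·a + 5]].
At the point, J = [[1.000, 13.000], [2.000, 8.000]] (det J = -18.000).
Solving J·Δ = −F gives Δ = (-1.792, -0.208).
Then the next iterate is (a, b)₁ = (-0.292, 0.792).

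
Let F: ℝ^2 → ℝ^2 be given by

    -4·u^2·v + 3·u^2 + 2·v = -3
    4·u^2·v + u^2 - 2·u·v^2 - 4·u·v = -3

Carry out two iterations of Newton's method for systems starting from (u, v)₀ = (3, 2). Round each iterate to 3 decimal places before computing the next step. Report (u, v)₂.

(1.518, 1.625)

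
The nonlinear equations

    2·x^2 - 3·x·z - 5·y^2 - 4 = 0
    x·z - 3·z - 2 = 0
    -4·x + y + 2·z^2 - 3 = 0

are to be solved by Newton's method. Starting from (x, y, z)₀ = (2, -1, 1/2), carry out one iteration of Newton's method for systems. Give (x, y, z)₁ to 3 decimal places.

(-3.254, -0.261, -4.627)

At (2, -1, 1/2): F = (-4.000, -2.500, -11.500).
Jacobian J = [[4·x - 3·z, -10·y, -3·x], [z, 0, x - 3], [-4, 1, 4·z]].
At the point, J = [[6.500, 10.000, -6.000], [0.500, 0.000, -1.000], [-4.000, 1.000, 2.000]] (det J = 33.500).
Solving J·Δ = −F gives Δ = (-5.254, 0.739, -5.127).
Then the next iterate is (x, y, z)₁ = (-3.254, -0.261, -4.627).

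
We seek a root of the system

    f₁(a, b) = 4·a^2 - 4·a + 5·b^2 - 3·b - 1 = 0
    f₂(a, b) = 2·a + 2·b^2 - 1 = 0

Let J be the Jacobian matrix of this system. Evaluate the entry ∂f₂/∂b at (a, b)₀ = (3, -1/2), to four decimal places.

-2.0000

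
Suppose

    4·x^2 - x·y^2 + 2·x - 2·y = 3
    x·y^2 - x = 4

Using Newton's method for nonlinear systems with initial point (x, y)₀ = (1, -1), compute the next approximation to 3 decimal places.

(0.556, -3.000)

At (1, -1): F = (4.000, -4.000).
Jacobian J = [[8·x - y^2 + 2, -2·x·y - 2], [y^2 - 1, 2·x·y]].
At the point, J = [[9.000, 0.000], [0.000, -2.000]] (det J = -18.000).
Solving J·Δ = −F gives Δ = (-0.444, -2.000).
Then the next iterate is (x, y)₁ = (0.556, -3.000).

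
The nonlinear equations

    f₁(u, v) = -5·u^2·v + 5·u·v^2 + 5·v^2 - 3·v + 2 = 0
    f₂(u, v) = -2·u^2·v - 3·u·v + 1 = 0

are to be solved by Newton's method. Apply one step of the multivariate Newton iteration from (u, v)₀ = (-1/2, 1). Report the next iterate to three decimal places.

(-0.384, -0.884)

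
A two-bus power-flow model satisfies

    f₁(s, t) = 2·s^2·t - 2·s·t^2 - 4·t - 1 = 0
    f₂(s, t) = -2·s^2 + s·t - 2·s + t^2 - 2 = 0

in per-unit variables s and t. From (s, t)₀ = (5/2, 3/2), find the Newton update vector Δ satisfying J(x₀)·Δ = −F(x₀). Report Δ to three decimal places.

(-8.095, -13.000)

At (5/2, 3/2): F = (0.500, -13.500).
Jacobian J = [[4·s·t - 2·t^2, 2·s^2 - 4·s·t - 4], [-4·s + t - 2, s + 2·t]].
At the point, J = [[10.500, -6.500], [-10.500, 5.500]] (det J = -10.500).
Solving J·Δ = −F gives Δ = (-8.095, -13.000).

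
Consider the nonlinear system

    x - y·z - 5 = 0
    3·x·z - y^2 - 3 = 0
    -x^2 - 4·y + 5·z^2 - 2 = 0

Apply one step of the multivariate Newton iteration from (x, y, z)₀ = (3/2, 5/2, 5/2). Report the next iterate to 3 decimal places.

At (3/2, 5/2, 5/2): F = (-9.750, 2.000, 17.000).
Jacobian J = [[1, -z, -y], [3·z, -2·y, 3·x], [-2·x, -4, 10·z]].
At the point, J = [[1.000, -2.500, -2.500], [7.500, -5.000, 4.500], [-3.000, -4.000, 25.000]] (det J = 508.000).
Solving J·Δ = −F gives Δ = (-1.544, -3.149, -1.369).
Then the next iterate is (x, y, z)₁ = (-0.044, -0.649, 1.131).

(-0.044, -0.649, 1.131)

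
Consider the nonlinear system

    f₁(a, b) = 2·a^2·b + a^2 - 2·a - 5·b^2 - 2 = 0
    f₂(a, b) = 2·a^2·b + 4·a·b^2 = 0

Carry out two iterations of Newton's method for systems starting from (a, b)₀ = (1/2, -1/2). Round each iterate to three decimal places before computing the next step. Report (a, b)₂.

(-0.814, -0.210)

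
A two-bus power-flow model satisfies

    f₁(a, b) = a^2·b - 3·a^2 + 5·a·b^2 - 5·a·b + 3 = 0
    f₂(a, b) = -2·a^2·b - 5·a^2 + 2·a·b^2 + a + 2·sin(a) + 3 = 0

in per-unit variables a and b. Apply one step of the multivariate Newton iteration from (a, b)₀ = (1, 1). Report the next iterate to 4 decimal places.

(1.0407, 0.8605)

At (1, 1): F = (1.0000, 0.682942).
Jacobian J = [[2·a·b - 6·a + 5·b^2 - 5·b, a^2 + 10·a·b - 5·a], [-4·a·b - 10·a + 2·b^2 + 2·cos(a) + 1, -2·a^2 + 4·a·b]].
At the point, J = [[-4.0000, 6.0000], [-9.919395, 2.0000]] (det J = 51.516372).
Solving J·Δ = −F gives Δ = (0.0407, -0.1395).
Then the next iterate is (a, b)₁ = (1.0407, 0.8605).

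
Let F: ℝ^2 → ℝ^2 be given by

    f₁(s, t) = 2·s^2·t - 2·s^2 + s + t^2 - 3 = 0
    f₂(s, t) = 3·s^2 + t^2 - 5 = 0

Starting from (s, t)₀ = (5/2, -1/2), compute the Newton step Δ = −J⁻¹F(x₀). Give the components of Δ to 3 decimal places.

(-0.896, 0.562)

At (5/2, -1/2): F = (-19.000, 14.000).
Jacobian J = [[4·s·t - 4·s + 1, 2·s^2 + 2·t], [6·s, 2·t]].
At the point, J = [[-14.000, 11.500], [15.000, -1.000]] (det J = -158.500).
Solving J·Δ = −F gives Δ = (-0.896, 0.562).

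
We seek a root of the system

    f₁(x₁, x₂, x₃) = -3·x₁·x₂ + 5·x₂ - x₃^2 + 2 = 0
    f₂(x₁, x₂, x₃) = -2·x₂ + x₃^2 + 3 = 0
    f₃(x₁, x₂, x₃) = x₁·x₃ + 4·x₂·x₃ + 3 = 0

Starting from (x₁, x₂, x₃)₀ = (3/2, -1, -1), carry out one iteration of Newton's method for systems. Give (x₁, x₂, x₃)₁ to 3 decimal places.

(-0.625, -0.917, 1.917)

At (3/2, -1, -1): F = (0.500, 6.000, 5.500).
Jacobian J = [[-3·x₂, -3·x₁ + 5, -2·x₃], [0, -2, 2·x₃], [x₃, 4·x₃, x₁ + 4·x₂]].
At the point, J = [[3.000, 0.500, 2.000], [0.000, -2.000, -2.000], [-1.000, -4.000, -2.500]] (det J = -12.000).
Solving J·Δ = −F gives Δ = (-2.125, 0.083, 2.917).
Then the next iterate is (x₁, x₂, x₃)₁ = (-0.625, -0.917, 1.917).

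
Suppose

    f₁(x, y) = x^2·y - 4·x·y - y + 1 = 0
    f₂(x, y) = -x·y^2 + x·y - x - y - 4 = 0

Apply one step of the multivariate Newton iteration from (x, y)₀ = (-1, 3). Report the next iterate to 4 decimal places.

(0.1818, 5.0682)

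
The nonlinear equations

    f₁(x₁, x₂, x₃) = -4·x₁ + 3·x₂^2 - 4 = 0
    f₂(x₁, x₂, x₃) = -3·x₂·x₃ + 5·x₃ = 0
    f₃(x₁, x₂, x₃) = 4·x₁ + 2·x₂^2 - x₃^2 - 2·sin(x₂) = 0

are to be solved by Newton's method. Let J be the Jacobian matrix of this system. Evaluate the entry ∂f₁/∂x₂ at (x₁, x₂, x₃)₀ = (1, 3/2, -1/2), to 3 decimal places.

∂f₁/∂x₂ = 6·x₂.
At (1, 3/2, -1/2) this is 9.000.

9.000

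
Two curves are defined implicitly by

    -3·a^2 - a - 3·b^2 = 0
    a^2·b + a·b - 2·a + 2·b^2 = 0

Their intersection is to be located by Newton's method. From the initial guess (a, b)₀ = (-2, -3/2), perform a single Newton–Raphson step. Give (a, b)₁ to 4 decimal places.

(-1.7368, 0.0395)

At (-2, -3/2): F = (-16.7500, 5.5000).
Jacobian J = [[-6·a - 1, -6·b], [2·a·b + b - 2, a^2 + a + 4·b]].
At the point, J = [[11.0000, 9.0000], [2.5000, -4.0000]] (det J = -66.5000).
Solving J·Δ = −F gives Δ = (0.2632, 1.5395).
Then the next iterate is (a, b)₁ = (-1.7368, 0.0395).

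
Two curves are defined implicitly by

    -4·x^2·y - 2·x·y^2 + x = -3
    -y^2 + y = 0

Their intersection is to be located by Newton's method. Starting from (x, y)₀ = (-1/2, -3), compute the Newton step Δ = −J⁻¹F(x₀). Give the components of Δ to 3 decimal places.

(0.086, 1.714)

At (-1/2, -3): F = (14.500, -12.000).
Jacobian J = [[-8·x·y - 2·y^2 + 1, -4·x^2 - 4·x·y], [0, -2·y + 1]].
At the point, J = [[-29.000, -7.000], [0.000, 7.000]] (det J = -203.000).
Solving J·Δ = −F gives Δ = (0.086, 1.714).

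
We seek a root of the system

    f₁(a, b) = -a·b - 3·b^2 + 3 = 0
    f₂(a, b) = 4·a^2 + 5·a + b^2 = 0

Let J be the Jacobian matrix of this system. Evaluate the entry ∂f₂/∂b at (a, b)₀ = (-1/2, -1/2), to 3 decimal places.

-1.000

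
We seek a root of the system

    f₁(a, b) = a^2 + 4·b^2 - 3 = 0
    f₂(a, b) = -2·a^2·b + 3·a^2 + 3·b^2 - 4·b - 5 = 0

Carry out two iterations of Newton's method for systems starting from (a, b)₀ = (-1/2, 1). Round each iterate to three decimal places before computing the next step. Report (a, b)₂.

At (-1/2, 1): F = (1.250, -5.750).
Jacobian J = [[2·a, 8·b], [-4·a·b + 6·a, -2·a^2 + 6·b - 4]].
At the point, J = [[-1.000, 8.000], [-1.000, 1.500]] (det J = 6.500).
Solving J·Δ = −F gives Δ = (-7.365, -1.077).
Then the next iterate is (a, b)₁ = (-7.865, -0.077).
Round to (-7.865, -0.077) and repeat: F = (58.88194, 190.42663), J = [[-15.730, -0.616], [-49.61242, -128.17845]].
Δ = (3.742, 0.037), so (a, b)₂ = (-4.123, -0.040).

(-4.123, -0.040)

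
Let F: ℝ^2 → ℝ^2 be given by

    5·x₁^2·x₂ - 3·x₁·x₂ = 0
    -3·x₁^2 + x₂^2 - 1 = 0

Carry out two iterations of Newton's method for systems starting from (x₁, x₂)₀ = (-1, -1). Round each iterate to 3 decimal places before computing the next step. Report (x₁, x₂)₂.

(-0.142, -0.870)

At (-1, -1): F = (-8.000, -3.000).
Jacobian J = [[10·x₁·x₂ - 3·x₂, 5·x₁^2 - 3·x₁], [-6·x₁, 2·x₂]].
At the point, J = [[13.000, 8.000], [6.000, -2.000]] (det J = -74.000).
Solving J·Δ = −F gives Δ = (0.541, 0.122).
Then the next iterate is (x₁, x₂)₁ = (-0.459, -0.878).
Round to (-0.459, -0.878) and repeat: F = (-2.13390, -0.86116), J = [[6.66402, 2.43041], [2.754, -1.756]].
Δ = (0.317, 0.008), so (x₁, x₂)₂ = (-0.142, -0.870).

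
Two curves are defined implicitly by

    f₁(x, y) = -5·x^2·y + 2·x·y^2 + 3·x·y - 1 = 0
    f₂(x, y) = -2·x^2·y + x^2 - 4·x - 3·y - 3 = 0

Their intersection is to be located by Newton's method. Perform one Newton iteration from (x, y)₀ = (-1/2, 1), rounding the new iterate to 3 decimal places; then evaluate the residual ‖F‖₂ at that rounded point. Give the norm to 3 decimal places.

At (-1/2, 1): F = (-4.750, -4.250).
Jacobian J = [[-10·x·y + 2·y^2 + 3·y, -5·x^2 + 4·x·y + 3·x], [-4·x·y + 2·x - 4, -2·x^2 - 3]].
At the point, J = [[10.000, -4.750], [-3.000, -3.500]] (det J = -49.250).
Solving J·Δ = −F gives Δ = (-0.072, -1.152).
Then the next iterate is (x, y)₁ = (-0.572, -0.152).
Re-evaluating at (-0.572, -0.152): F = (-0.51694, 0.17065), so ‖F‖₂ = 0.544.

0.544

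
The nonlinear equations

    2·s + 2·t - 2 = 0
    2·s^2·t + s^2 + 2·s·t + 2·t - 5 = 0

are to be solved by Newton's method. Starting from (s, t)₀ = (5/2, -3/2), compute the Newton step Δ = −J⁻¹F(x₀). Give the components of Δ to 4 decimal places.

(-0.8615, 0.8615)

At (5/2, -3/2): F = (0.0000, -28.0000).
Jacobian J = [[2, 2], [4·s·t + 2·s + 2·t, 2·s^2 + 2·s + 2]].
At the point, J = [[2.0000, 2.0000], [-13.0000, 19.5000]] (det J = 65.0000).
Solving J·Δ = −F gives Δ = (-0.8615, 0.8615).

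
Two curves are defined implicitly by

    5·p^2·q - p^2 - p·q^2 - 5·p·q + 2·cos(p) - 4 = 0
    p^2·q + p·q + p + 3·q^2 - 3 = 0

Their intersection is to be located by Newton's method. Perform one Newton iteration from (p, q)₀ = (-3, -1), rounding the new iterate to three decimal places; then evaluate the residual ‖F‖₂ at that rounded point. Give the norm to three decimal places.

At (-3, -1): F = (-71.97998, -9.000).
Jacobian J = [[10·p·q - 2·p - q^2 - 5·q - 2·sin(p), 5·p^2 - 2·p·q - 5·p], [2·p·q + q + 1, p^2 + p + 6·q]].
At the point, J = [[40.28224, 54.000], [6.000, 0.000]] (det J = -324.000).
Solving J·Δ = −F gives Δ = (1.500, 0.214).
Then the next iterate is (p, q)₁ = (-1.500, -0.786).
Re-evaluating at (-1.500, -0.786): F = (-19.91933, -3.23611), so ‖F‖₂ = 20.180.

20.180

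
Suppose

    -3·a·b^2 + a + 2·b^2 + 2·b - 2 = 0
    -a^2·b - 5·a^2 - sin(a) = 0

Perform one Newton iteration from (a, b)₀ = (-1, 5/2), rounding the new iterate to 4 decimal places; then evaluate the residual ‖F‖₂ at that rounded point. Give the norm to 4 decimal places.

9.5332

At (-1, 5/2): F = (33.2500, -6.658529).
Jacobian J = [[-3·b^2 + 1, -6·a·b + 4·b + 2], [-2·a·b - 10·a - cos(a), -a^2]].
At the point, J = [[-17.7500, 27.0000], [14.459698, -1.0000]] (det J = -372.661838).
Solving J·Δ = −F gives Δ = (0.3932, -0.9730).
Then the next iterate is (a, b)₁ = (-0.6068, 1.5270).
Re-evaluating at (-0.6068, 1.5270): F = (9.355337, -1.833040), so ‖F‖₂ = 9.5332.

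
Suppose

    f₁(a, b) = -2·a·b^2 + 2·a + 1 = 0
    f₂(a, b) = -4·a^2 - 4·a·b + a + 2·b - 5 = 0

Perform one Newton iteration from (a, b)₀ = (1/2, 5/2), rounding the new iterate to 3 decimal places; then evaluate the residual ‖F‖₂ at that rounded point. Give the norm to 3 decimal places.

0.672

At (1/2, 5/2): F = (-4.250, -5.500).
Jacobian J = [[-2·b^2 + 2, -4·a·b], [-8·a - 4·b + 1, -4·a + 2]].
At the point, J = [[-10.500, -5.000], [-13.000, 0.000]] (det J = -65.000).
Solving J·Δ = −F gives Δ = (-0.423, 0.038).
Then the next iterate is (a, b)₁ = (0.077, 2.538).
Re-evaluating at (0.077, 2.538): F = (0.16202, -0.65242), so ‖F‖₂ = 0.672.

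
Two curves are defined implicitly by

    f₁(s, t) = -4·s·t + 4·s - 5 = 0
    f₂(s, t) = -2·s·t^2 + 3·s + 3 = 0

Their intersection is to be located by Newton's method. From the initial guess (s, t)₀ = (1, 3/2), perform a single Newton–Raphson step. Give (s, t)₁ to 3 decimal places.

At (1, 3/2): F = (-7.000, 1.500).
Jacobian J = [[-4·t + 4, -4·s], [-2·t^2 + 3, -4·s·t]].
At the point, J = [[-2.000, -4.000], [-1.500, -6.000]] (det J = 6.000).
Solving J·Δ = −F gives Δ = (-8.000, 2.250).
Then the next iterate is (s, t)₁ = (-7.000, 3.750).

(-7.000, 3.750)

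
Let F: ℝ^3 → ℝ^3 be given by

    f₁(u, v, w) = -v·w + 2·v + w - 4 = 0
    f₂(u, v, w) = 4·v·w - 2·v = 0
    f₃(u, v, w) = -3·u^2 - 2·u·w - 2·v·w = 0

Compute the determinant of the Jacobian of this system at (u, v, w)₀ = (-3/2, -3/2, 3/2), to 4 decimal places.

J = [[0, -w + 2, -v + 1], [0, 4·w - 2, 4·v], [-6·u - 2·w, -2·w, -2·u - 2·v]].
At the point, J = [[0.0000, 0.5000, 2.5000], [0.0000, 4.0000, -6.0000], [6.0000, -3.0000, 6.0000]].
det J = -78.0000.

-78.0000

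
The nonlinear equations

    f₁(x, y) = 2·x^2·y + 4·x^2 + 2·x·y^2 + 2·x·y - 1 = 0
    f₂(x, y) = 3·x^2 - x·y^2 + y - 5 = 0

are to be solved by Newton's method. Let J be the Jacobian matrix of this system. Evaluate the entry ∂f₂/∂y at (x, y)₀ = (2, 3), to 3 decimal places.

∂f₂/∂y = -2·x·y + 1.
At (2, 3) this is -11.000.

-11.000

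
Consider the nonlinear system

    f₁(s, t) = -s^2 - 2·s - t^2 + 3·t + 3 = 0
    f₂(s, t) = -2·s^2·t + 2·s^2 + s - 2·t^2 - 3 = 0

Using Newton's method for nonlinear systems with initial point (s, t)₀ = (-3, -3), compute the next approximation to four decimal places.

(-2.1880, -1.3609)

At (-3, -3): F = (-18.0000, 48.0000).
Jacobian J = [[-2·s - 2, -2·t + 3], [-4·s·t + 4·s + 1, -2·s^2 - 4·t]].
At the point, J = [[4.0000, 9.0000], [-47.0000, -6.0000]] (det J = 399.0000).
Solving J·Δ = −F gives Δ = (0.8120, 1.6391).
Then the next iterate is (s, t)₁ = (-2.1880, -1.3609).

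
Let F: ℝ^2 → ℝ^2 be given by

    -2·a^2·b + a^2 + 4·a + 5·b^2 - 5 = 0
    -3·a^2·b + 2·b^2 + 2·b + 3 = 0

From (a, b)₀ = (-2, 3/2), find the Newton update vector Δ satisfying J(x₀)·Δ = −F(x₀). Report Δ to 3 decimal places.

(0.526, 0.491)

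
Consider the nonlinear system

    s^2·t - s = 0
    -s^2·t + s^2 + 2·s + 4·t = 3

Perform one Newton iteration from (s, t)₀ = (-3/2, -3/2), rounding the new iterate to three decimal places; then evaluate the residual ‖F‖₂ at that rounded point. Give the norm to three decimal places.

At (-3/2, -3/2): F = (-1.875, -6.375).
Jacobian J = [[2·s·t - 1, s^2], [-2·s·t + 2·s + 2, -s^2 + 4]].
At the point, J = [[3.500, 2.250], [-5.500, 1.750]] (det J = 18.500).
Solving J·Δ = −F gives Δ = (-0.598, 1.764).
Then the next iterate is (s, t)₁ = (-2.098, 0.264).
Re-evaluating at (-2.098, 0.264): F = (3.26002, -2.90042), so ‖F‖₂ = 4.364.

4.364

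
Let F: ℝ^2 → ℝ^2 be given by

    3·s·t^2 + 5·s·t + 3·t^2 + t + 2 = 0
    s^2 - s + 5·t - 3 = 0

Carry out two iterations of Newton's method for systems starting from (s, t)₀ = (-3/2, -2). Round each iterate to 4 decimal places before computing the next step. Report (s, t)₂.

(-4.4421, -3.3489)

At (-3/2, -2): F = (9.0000, -9.2500).
Jacobian J = [[3·t^2 + 5·t, 6·s·t + 5·s + 6·t + 1], [2·s - 1, 5]].
At the point, J = [[2.0000, -0.5000], [-4.0000, 5.0000]] (det J = 8.0000).
Solving J·Δ = −F gives Δ = (-5.0469, -2.1875).
Then the next iterate is (s, t)₁ = (-6.5469, -4.1875).
Round to (-6.5469, -4.1875) and repeat: F = (-156.909056, 25.471300), J = [[31.667969, 107.631362], [-14.0938, 5.0000]].
Δ = (2.1048, 0.8386), so (s, t)₂ = (-4.4421, -3.3489).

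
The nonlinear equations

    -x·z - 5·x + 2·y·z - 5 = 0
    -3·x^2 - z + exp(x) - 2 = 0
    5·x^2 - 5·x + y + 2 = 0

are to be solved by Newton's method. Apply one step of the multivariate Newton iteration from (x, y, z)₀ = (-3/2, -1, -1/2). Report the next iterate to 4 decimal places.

(-0.5892, -2.5349, -0.1269)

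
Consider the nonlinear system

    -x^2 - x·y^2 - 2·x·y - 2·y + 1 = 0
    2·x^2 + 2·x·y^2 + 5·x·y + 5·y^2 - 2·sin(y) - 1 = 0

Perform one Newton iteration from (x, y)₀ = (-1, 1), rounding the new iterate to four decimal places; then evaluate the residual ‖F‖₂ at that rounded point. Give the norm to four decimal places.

1.3264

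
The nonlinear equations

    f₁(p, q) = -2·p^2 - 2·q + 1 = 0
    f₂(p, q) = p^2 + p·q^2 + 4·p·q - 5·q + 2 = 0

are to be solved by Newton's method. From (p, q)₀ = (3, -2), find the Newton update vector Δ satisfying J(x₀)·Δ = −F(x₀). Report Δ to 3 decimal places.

(-1.297, 1.281)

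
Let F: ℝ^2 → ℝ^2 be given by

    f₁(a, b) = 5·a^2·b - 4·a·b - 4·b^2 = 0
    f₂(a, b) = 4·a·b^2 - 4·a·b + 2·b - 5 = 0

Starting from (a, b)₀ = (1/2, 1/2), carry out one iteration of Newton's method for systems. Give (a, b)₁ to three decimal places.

(-5.933, -0.467)

At (1/2, 1/2): F = (-1.375, -4.500).
Jacobian J = [[10·a·b - 4·b, 5·a^2 - 4·a - 8·b], [4·b^2 - 4·b, 8·a·b - 4·a + 2]].
At the point, J = [[0.500, -4.750], [-1.000, 2.000]] (det J = -3.750).
Solving J·Δ = −F gives Δ = (-6.433, -0.967).
Then the next iterate is (a, b)₁ = (-5.933, -0.467).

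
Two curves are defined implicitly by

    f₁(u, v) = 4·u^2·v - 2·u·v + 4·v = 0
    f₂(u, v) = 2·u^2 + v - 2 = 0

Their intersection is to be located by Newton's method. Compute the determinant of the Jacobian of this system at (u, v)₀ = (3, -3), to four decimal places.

J = [[8·u·v - 2·v, 4·u^2 - 2·u + 4], [4·u, 1]].
At the point, J = [[-66.0000, 34.0000], [12.0000, 1.0000]].
det J = -474.0000.

-474.0000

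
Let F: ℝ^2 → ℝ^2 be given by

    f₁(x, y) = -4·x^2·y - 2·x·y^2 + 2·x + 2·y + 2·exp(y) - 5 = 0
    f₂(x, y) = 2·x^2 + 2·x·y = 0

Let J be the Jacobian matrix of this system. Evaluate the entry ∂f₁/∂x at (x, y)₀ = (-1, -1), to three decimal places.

-8.000

∂f₁/∂x = -8·x·y - 2·y^2 + 2.
At (-1, -1) this is -8.000.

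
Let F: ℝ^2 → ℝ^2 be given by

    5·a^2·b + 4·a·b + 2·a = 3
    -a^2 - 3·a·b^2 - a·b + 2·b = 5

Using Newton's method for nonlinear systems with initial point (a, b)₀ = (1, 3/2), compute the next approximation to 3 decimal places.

At (1, 3/2): F = (12.500, -11.250).
Jacobian J = [[10·a·b + 4·b + 2, 5·a^2 + 4·a], [-2·a - 3·b^2 - b, -6·a·b - a + 2]].
At the point, J = [[23.000, 9.000], [-10.250, -8.000]] (det J = -91.750).
Solving J·Δ = −F gives Δ = (0.014, -1.424).
Then the next iterate is (a, b)₁ = (1.014, 0.076).

(1.014, 0.076)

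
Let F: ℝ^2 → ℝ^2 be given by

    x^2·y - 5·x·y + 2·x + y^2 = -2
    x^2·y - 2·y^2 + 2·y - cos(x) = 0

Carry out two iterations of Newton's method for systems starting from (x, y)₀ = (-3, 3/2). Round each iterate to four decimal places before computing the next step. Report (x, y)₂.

At (-3, 3/2): F = (34.2500, 12.989992).
Jacobian J = [[2·x·y - 5·y + 2, x^2 - 5·x + 2·y], [2·x·y + sin(x), x^2 - 4·y + 2]].
At the point, J = [[-14.5000, 27.0000], [-9.141120, 5.0000]] (det J = 174.310240).
Solving J·Δ = −F gives Δ = (1.0297, -0.7156).
Then the next iterate is (x, y)₁ = (-1.9703, 0.7844).
Round to (-1.9703, 0.7844) and repeat: F = (9.447305, 3.772300), J = [[-5.013007, 15.302382], [-4.012261, 2.744482]].
Δ = (0.6675, -0.3987), so (x, y)₂ = (-1.3028, 0.3857).

(-1.3028, 0.3857)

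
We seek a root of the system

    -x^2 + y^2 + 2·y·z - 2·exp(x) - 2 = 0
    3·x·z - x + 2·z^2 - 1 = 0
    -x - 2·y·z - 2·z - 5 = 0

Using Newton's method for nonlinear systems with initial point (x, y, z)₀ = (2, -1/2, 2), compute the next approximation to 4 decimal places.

At (2, -1/2, 2): F = (-22.528112, 17.0000, -9.0000).
Jacobian J = [[-2·x - 2·exp(x), 2·y + 2·z, 2·y], [3·z - 1, 0, 3·x + 4·z], [-1, -2·z, -2·y - 2]].
At the point, J = [[-18.778112, 3.0000, -1.0000], [5.0000, 0.0000, 14.0000], [-1.0000, -4.0000, -1.0000]] (det J = -1058.574283).
Solving J·Δ = −F gives Δ = (-1.4364, -1.7156, -0.7013).
Then the next iterate is (x, y, z)₁ = (0.5636, -2.2156, 1.2987).

(0.5636, -2.2156, 1.2987)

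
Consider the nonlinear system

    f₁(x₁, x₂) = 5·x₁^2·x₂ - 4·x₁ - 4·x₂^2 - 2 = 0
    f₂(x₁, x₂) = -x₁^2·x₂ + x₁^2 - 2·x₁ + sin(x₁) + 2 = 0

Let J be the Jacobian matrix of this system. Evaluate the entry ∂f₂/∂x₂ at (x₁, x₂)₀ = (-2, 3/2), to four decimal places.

∂f₂/∂x₂ = -x₁^2.
At (-2, 3/2) this is -4.0000.

-4.0000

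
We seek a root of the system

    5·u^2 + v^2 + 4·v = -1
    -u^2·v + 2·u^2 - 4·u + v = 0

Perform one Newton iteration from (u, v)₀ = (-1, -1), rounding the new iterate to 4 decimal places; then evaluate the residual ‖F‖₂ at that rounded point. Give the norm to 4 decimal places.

At (-1, -1): F = (3.0000, 6.0000).
Jacobian J = [[10·u, 2·v + 4], [-2·u·v + 4·u - 4, -u^2 + 1]].
At the point, J = [[-10.0000, 2.0000], [-10.0000, 0.0000]] (det J = 20.0000).
Solving J·Δ = −F gives Δ = (0.6000, 1.5000).
Then the next iterate is (u, v)₁ = (-0.4000, 0.5000).
Re-evaluating at (-0.4000, 0.5000): F = (4.0500, 2.3400), so ‖F‖₂ = 4.6774.

4.6774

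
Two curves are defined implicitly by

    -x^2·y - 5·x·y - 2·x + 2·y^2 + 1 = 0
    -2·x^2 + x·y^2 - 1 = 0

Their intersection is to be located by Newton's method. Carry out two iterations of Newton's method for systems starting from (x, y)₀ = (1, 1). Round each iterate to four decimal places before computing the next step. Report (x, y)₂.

(0.6955, 2.1188)

At (1, 1): F = (-5.0000, -2.0000).
Jacobian J = [[-2·x·y - 5·y - 2, -x^2 - 5·x + 4·y], [-4·x + y^2, 2·x·y]].
At the point, J = [[-9.0000, -2.0000], [-3.0000, 2.0000]] (det J = -24.0000).
Solving J·Δ = −F gives Δ = (-0.5833, 0.1250).
Then the next iterate is (x, y)₁ = (0.4167, 1.1250).
Round to (0.4167, 1.1250) and repeat: F = (0.158569, -0.819892), J = [[-8.562575, 2.242861], [-0.401175, 0.937575]].
Δ = (0.2788, 0.9938), so (x, y)₂ = (0.6955, 2.1188).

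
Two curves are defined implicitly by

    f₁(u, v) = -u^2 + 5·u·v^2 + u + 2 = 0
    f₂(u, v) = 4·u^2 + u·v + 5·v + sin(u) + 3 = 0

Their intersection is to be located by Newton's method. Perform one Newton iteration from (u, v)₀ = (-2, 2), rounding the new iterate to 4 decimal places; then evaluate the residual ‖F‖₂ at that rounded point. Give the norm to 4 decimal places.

At (-2, 2): F = (-44.0000, 24.090703).
Jacobian J = [[-2·u + 5·v^2 + 1, 10·u·v], [8·u + v + cos(u), u + 5]].
At the point, J = [[25.0000, -40.0000], [-14.416147, 3.0000]] (det J = -501.645873).
Solving J·Δ = −F gives Δ = (1.6578, -0.0639).
Then the next iterate is (u, v)₁ = (-0.3422, 1.9361).
Re-evaluating at (-0.3422, 1.9361): F = (-4.872956, 12.150810), so ‖F‖₂ = 13.0915.

13.0915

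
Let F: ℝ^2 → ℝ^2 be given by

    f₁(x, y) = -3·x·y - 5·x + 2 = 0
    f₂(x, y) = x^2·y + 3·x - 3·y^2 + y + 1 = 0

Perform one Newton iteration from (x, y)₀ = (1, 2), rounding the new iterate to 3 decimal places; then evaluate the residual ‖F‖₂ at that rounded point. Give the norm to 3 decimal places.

1.583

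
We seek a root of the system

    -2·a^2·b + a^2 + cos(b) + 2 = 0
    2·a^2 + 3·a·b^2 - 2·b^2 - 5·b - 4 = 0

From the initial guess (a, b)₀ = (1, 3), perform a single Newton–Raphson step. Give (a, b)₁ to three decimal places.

(1.375, -0.613)

At (1, 3): F = (-3.98999, -8.000).
Jacobian J = [[-4·a·b + 2·a, -2·a^2 - sin(b)], [4·a + 3·b^2, 6·a·b - 4·b - 5]].
At the point, J = [[-10.000, -2.14112], [31.000, 1.000]] (det J = 56.37472).
Solving J·Δ = −F gives Δ = (0.375, -3.613).
Then the next iterate is (a, b)₁ = (1.375, -0.613).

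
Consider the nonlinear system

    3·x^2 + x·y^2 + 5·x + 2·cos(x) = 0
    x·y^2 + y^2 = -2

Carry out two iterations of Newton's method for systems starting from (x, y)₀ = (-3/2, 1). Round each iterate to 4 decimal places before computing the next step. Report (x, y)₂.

(-2.5125, 1.0982)

At (-3/2, 1): F = (-2.108526, 1.5000).
Jacobian J = [[6·x + y^2 - 2·sin(x) + 5, 2·x·y], [y^2, 2·x·y + 2·y]].
At the point, J = [[-1.005010, -3.0000], [1.0000, -1.0000]] (det J = 4.005010).
Solving J·Δ = −F gives Δ = (-1.6501, -0.1501).
Then the next iterate is (x, y)₁ = (-3.1501, 0.8499).
Round to (-3.1501, 0.8499) and repeat: F = (9.743551, 0.446918), J = [[-13.195284, -5.354540], [0.722330, -3.654740]].
Δ = (0.6376, 0.2483), so (x, y)₂ = (-2.5125, 1.0982).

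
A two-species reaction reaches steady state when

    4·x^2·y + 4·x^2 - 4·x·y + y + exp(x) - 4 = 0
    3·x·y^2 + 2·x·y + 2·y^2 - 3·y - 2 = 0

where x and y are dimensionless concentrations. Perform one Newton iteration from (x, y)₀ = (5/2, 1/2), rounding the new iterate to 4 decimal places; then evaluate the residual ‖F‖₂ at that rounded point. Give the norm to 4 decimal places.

At (5/2, 1/2): F = (41.182494, 1.3750).
Jacobian J = [[8·x·y + 8·x - 4·y + exp(x), 4·x^2 - 4·x + 1], [3·y^2 + 2·y, 6·x·y + 2·x + 4·y - 3]].
At the point, J = [[40.182494, 16.0000], [1.7500, 11.5000]] (det J = 434.098681).
Solving J·Δ = −F gives Δ = (-1.0403, 0.0387).
Then the next iterate is (x, y)₁ = (1.4597, 0.5387).
Re-evaluating at (1.4597, 0.5387): F = (10.812187, -0.192219), so ‖F‖₂ = 10.8139.

10.8139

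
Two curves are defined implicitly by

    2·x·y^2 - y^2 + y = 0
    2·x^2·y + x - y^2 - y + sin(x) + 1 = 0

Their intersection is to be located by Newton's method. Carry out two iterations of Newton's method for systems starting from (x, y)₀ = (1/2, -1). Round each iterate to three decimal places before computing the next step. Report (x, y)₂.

At (1/2, -1): F = (-1.000, 1.47943).
Jacobian J = [[2·y^2, 4·x·y - 2·y + 1], [4·x·y + cos(x) + 1, 2·x^2 - 2·y - 1]].
At the point, J = [[2.000, 1.000], [-0.12242, 1.500]] (det J = 3.12242).
Solving J·Δ = −F gives Δ = (0.954, -0.908).
Then the next iterate is (x, y)₁ = (1.454, -1.908).
Round to (1.454, -1.908) and repeat: F = (5.03801, -6.35274), J = [[7.28093, -6.28093], [-9.98040, 7.04423]].
Δ = (-0.387, 0.353), so (x, y)₂ = (1.067, -1.555).

(1.067, -1.555)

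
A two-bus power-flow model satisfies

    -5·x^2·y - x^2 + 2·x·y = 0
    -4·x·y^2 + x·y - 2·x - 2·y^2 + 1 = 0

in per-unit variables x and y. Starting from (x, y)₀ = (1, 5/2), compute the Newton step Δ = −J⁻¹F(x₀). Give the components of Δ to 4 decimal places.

At (1, 5/2): F = (-8.5000, -36.0000).
Jacobian J = [[-10·x·y - 2·x + 2·y, -5·x^2 + 2·x], [-4·y^2 + y - 2, -8·x·y + x - 4·y]].
At the point, J = [[-22.0000, -3.0000], [-24.5000, -29.0000]] (det J = 564.5000).
Solving J·Δ = −F gives Δ = (-0.2453, -1.0341).

(-0.2453, -1.0341)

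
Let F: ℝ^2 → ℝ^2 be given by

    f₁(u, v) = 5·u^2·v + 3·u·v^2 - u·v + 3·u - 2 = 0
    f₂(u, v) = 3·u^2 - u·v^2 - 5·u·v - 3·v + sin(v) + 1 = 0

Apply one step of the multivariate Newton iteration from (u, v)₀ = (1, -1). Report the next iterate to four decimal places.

At (1, -1): F = (0.0000, 10.158529).
Jacobian J = [[10·u·v + 3·v^2 - v + 3, 5·u^2 + 6·u·v - u], [6·u - v^2 - 5·v, -2·u·v - 5·u + cos(v) - 3]].
At the point, J = [[-3.0000, -2.0000], [10.0000, -5.459698]] (det J = 36.379093).
Solving J·Δ = −F gives Δ = (-0.5585, 0.8377).
Then the next iterate is (u, v)₁ = (0.4415, -0.1623).

(0.4415, -0.1623)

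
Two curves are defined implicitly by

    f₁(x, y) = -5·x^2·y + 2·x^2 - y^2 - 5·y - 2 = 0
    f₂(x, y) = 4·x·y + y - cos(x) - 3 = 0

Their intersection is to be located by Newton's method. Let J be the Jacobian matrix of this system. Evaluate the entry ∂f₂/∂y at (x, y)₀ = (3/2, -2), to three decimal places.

∂f₂/∂y = 4·x + 1.
At (3/2, -2) this is 7.000.

7.000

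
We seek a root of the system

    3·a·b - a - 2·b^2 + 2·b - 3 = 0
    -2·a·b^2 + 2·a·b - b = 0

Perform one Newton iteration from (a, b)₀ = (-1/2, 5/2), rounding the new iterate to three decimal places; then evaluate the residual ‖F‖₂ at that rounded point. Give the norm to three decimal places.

At (-1/2, 5/2): F = (-13.750, 1.250).
Jacobian J = [[3·b - 1, 3·a - 4·b + 2], [-2·b^2 + 2·b, -4·a·b + 2·a - 1]].
At the point, J = [[6.500, -9.500], [-7.500, 3.000]] (det J = -51.750).
Solving J·Δ = −F gives Δ = (-0.568, -1.836).
Then the next iterate is (a, b)₁ = (-1.068, 0.664).
Re-evaluating at (-1.068, 0.664): F = (-3.61325, -1.14055), so ‖F‖₂ = 3.789.

3.789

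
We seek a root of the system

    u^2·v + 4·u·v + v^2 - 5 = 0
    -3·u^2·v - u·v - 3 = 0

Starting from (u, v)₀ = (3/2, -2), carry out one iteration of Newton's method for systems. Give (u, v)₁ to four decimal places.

(-1.3525, -7.2787)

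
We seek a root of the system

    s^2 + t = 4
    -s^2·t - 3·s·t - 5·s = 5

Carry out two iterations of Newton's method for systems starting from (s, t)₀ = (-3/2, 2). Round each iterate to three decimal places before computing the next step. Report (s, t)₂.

(-3.715, -7.660)

At (-3/2, 2): F = (0.250, 7.000).
Jacobian J = [[2·s, 1], [-2·s·t - 3·t - 5, -s^2 - 3·s]].
At the point, J = [[-3.000, 1.000], [-5.000, 2.250]] (det J = -1.750).
Solving J·Δ = −F gives Δ = (-3.679, -11.286).
Then the next iterate is (s, t)₁ = (-5.179, -9.286).
Round to (-5.179, -9.286) and repeat: F = (13.53604, 125.68789), J = [[-10.358, 1.000], [-73.32639, -11.28504]].
Δ = (1.464, 1.626), so (s, t)₂ = (-3.715, -7.660).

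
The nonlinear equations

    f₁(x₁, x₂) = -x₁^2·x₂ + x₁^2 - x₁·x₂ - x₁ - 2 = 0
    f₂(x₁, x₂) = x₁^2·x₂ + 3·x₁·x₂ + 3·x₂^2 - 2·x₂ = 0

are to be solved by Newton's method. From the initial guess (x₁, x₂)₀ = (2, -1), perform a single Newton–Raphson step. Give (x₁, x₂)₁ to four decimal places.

At (2, -1): F = (6.0000, -5.0000).
Jacobian J = [[-2·x₁·x₂ + 2·x₁ - x₂ - 1, -x₁^2 - x₁], [2·x₁·x₂ + 3·x₂, x₁^2 + 3·x₁ + 6·x₂ - 2]].
At the point, J = [[8.0000, -6.0000], [-7.0000, 2.0000]] (det J = -26.0000).
Solving J·Δ = −F gives Δ = (-0.6923, 0.0769).
Then the next iterate is (x₁, x₂)₁ = (1.3077, -0.9231).

(1.3077, -0.9231)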